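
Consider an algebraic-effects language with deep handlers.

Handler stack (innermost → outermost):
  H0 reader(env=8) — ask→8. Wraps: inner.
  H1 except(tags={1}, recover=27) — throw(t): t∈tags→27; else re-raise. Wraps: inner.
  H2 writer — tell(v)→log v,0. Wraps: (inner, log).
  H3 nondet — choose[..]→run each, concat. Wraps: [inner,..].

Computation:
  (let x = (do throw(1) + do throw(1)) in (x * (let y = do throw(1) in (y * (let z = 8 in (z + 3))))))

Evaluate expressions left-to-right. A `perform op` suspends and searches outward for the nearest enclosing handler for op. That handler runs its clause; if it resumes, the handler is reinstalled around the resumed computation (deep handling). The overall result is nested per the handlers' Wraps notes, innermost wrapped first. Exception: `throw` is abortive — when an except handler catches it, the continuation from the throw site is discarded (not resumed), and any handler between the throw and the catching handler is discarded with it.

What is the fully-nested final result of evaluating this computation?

Answer: [(27, ())]

Working:
throw(1) @ H1 caught ⇒ 27
H2 returns (27, ())
H3 returns [(27, ())]
= [(27, ())]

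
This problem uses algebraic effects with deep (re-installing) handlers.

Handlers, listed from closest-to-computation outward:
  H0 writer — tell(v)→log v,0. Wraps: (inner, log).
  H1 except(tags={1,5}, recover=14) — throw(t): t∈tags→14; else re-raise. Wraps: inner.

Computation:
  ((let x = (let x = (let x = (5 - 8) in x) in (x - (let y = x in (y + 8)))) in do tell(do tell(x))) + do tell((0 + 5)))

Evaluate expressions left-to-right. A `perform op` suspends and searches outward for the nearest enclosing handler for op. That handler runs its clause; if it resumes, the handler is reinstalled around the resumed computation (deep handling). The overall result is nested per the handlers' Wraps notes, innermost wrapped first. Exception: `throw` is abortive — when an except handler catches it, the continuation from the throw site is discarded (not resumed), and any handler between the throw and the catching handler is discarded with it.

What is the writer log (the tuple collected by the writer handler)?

Answer: (-8, 0, 5)

Working:
tell(-8) @ H0 ⇒ log+=-8
tell(0) @ H0 ⇒ log+=0
tell(5) @ H0 ⇒ log+=5
H0 returns (0, (-8, 0, 5))
H1 returns (0, (-8, 0, 5))
= (0, (-8, 0, 5))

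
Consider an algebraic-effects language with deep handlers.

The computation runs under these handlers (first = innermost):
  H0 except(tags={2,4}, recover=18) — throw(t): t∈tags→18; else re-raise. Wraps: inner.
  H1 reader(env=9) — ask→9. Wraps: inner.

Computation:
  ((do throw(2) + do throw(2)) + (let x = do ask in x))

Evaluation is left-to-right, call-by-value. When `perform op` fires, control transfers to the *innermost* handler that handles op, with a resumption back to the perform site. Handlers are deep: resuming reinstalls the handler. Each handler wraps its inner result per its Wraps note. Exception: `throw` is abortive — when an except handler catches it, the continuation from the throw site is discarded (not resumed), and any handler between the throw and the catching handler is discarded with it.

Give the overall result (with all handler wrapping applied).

Step-by-step:
throw(2) @ H0 caught ⇒ 18
H1 returns 18
= 18

Answer: 18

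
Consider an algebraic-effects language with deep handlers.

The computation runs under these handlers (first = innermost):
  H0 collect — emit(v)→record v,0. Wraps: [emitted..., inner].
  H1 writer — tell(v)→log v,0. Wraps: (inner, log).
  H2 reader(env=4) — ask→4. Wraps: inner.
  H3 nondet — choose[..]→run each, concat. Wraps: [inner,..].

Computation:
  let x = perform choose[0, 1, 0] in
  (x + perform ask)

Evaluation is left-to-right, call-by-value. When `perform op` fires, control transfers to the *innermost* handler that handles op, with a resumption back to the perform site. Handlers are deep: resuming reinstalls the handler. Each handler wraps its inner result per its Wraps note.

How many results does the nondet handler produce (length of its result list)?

Working:
choose[0, 1, 0] @ H3
  branch[0] choose=0:
    ask @ H2 ⇒ 4
    H0 returns [4]
    H1 returns ([4], ())
    H2 returns ([4], ())
    H3 returns [([4], ())]
  branch[1] choose=1:
    ask @ H2 ⇒ 4
    H0 returns [5]
    H1 returns ([5], ())
    H2 returns ([5], ())
    H3 returns [([5], ())]
  branch[2] choose=0:
    ask @ H2 ⇒ 4
    H0 returns [4]
    H1 returns ([4], ())
    H2 returns ([4], ())
    H3 returns [([4], ())]
= [([4], ()), ([5], ()), ([4], ())]

Answer: 3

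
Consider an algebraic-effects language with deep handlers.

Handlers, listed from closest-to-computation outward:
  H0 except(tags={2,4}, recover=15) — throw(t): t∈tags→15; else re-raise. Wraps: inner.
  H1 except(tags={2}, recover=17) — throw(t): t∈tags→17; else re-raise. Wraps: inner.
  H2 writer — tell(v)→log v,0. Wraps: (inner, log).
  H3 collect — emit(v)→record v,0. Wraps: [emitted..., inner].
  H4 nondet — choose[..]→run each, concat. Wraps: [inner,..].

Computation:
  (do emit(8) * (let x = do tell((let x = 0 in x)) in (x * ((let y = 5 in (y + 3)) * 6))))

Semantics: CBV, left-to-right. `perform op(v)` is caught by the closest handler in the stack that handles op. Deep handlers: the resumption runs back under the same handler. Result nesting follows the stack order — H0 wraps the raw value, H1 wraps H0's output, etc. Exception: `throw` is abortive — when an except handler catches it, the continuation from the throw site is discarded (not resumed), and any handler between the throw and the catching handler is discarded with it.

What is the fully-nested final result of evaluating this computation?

Answer: [[8, (0, (0))]]

Working:
emit(8) @ H3 ⇒ out+=8
tell(0) @ H2 ⇒ log+=0
H0 returns 0
H1 returns 0
H2 returns (0, (0))
H3 returns [8, (0, (0))]
H4 returns [[8, (0, (0))]]
= [[8, (0, (0))]]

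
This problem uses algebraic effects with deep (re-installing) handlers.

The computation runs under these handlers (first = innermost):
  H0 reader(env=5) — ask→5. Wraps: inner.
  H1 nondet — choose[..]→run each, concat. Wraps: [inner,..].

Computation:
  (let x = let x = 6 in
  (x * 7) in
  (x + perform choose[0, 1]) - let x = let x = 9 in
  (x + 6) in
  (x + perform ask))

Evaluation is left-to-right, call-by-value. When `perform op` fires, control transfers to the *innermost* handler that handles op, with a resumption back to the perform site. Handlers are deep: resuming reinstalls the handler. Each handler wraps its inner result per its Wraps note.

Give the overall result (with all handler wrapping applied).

Working:
choose[0, 1] @ H1
  branch[0] choose=0:
    ask @ H0 ⇒ 5
    H0 returns 22
    H1 returns [22]
  branch[1] choose=1:
    ask @ H0 ⇒ 5
    H0 returns 23
    H1 returns [23]
= [22, 23]

Answer: [22, 23]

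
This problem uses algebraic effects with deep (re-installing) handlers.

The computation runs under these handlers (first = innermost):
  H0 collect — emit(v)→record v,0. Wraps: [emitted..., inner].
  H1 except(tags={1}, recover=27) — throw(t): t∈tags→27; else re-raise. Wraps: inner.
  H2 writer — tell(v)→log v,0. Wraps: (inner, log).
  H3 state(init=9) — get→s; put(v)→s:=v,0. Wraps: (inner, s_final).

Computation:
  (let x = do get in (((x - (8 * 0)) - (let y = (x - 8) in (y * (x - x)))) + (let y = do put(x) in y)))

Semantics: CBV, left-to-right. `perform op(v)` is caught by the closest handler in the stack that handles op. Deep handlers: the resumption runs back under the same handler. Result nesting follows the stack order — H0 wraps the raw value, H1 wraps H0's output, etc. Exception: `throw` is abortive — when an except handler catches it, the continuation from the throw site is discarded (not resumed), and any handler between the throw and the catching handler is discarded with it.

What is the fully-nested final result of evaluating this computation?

Answer: (([9], ()), 9)

Working:
get @ H3 ⇒ 9
put(9) @ H3 ⇒ s:=9
H0 returns [9]
H1 returns [9]
H2 returns ([9], ())
H3 returns (([9], ()), 9)
= (([9], ()), 9)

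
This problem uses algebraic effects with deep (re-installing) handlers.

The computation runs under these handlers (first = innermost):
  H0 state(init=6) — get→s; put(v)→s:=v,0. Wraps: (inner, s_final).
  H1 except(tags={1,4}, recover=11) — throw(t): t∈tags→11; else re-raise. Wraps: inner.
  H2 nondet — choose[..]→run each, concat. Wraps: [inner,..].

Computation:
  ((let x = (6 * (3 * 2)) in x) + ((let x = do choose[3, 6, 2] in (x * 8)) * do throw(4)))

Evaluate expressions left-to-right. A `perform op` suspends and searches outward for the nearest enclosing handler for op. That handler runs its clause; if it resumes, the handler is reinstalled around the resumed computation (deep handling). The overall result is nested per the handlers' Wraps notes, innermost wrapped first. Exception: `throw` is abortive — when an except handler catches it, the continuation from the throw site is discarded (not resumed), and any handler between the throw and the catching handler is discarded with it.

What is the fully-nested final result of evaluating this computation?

Answer: [11, 11, 11]

Evaluation trace:
choose[3, 6, 2] @ H2
  branch[0] choose=3:
    throw(4) @ H1 caught ⇒ 11
    H2 returns [11]
  branch[1] choose=6:
    throw(4) @ H1 caught ⇒ 11
    H2 returns [11]
  branch[2] choose=2:
    throw(4) @ H1 caught ⇒ 11
    H2 returns [11]
= [11, 11, 11]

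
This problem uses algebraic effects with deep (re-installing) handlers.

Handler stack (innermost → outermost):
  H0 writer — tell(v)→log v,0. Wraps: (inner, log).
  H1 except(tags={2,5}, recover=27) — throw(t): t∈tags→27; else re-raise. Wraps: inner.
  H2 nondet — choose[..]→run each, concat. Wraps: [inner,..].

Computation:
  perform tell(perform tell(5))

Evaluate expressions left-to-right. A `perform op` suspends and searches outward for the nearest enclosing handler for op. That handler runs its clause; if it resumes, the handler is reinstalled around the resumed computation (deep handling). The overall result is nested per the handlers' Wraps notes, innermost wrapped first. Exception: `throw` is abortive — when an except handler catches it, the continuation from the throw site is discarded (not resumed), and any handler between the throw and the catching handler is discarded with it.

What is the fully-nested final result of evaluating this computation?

Answer: [(0, (5, 0))]

Step-by-step:
tell(5) @ H0 ⇒ log+=5
tell(0) @ H0 ⇒ log+=0
H0 returns (0, (5, 0))
H1 returns (0, (5, 0))
H2 returns [(0, (5, 0))]
= [(0, (5, 0))]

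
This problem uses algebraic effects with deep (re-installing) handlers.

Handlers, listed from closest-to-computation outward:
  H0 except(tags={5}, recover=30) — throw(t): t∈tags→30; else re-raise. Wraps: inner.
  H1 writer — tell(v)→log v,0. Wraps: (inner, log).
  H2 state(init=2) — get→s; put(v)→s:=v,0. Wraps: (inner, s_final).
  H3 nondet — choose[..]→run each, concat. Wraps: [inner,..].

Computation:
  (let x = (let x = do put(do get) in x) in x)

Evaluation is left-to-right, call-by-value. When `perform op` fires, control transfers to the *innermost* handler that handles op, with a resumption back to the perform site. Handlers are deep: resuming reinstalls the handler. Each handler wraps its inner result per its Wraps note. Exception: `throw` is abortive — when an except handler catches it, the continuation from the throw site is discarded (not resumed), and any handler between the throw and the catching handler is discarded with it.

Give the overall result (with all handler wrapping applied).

Answer: [((0, ()), 2)]

Working:
get @ H2 ⇒ 2
put(2) @ H2 ⇒ s:=2
H0 returns 0
H1 returns (0, ())
H2 returns ((0, ()), 2)
H3 returns [((0, ()), 2)]
= [((0, ()), 2)]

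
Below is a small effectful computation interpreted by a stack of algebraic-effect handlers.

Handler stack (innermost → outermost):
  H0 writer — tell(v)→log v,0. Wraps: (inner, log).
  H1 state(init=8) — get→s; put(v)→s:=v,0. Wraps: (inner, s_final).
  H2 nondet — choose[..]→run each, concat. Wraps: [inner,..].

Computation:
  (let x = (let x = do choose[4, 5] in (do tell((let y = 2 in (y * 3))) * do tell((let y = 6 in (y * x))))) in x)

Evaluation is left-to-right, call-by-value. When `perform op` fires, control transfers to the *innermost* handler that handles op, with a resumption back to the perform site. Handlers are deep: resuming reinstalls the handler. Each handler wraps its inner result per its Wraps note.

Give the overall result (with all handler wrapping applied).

Answer: [((0, (6, 24)), 8), ((0, (6, 30)), 8)]

Evaluation trace:
choose[4, 5] @ H2
  branch[0] choose=4:
    tell(6) @ H0 ⇒ log+=6
    tell(24) @ H0 ⇒ log+=24
    H0 returns (0, (6, 24))
    H1 returns ((0, (6, 24)), 8)
    H2 returns [((0, (6, 24)), 8)]
  branch[1] choose=5:
    tell(6) @ H0 ⇒ log+=6
    tell(30) @ H0 ⇒ log+=30
    H0 returns (0, (6, 30))
    H1 returns ((0, (6, 30)), 8)
    H2 returns [((0, (6, 30)), 8)]
= [((0, (6, 24)), 8), ((0, (6, 30)), 8)]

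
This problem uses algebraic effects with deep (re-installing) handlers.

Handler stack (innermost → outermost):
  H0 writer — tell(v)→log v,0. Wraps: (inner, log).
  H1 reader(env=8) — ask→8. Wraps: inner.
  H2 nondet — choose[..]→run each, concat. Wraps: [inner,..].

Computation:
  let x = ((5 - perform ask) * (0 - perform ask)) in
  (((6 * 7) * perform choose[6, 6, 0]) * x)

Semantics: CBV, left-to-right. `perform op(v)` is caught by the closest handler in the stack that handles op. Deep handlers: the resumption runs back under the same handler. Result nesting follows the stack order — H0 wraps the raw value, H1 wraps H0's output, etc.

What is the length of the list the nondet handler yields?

Step-by-step:
ask @ H1 ⇒ 8
ask @ H1 ⇒ 8
choose[6, 6, 0] @ H2
  branch[0] choose=6:
    H0 returns (6048, ())
    H1 returns (6048, ())
    H2 returns [(6048, ())]
  branch[1] choose=6:
    H0 returns (6048, ())
    H1 returns (6048, ())
    H2 returns [(6048, ())]
  branch[2] choose=0:
    H0 returns (0, ())
    H1 returns (0, ())
    H2 returns [(0, ())]
= [(6048, ()), (6048, ()), (0, ())]

Answer: 3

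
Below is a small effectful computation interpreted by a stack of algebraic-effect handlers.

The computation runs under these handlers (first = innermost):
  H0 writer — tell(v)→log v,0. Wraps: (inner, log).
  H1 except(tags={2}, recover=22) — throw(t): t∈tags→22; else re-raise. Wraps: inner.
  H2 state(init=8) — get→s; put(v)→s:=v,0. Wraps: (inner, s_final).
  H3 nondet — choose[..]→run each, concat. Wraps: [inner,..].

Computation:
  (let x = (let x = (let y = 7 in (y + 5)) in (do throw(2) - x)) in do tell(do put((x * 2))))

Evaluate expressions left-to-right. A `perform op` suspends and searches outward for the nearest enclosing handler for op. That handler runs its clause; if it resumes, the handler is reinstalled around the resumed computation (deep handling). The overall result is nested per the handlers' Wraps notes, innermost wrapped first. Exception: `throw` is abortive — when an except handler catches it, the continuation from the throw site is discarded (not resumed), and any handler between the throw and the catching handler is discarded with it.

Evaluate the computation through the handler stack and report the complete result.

Evaluation trace:
throw(2) @ H1 caught ⇒ 22
H2 returns (22, 8)
H3 returns [(22, 8)]
= [(22, 8)]

Answer: [(22, 8)]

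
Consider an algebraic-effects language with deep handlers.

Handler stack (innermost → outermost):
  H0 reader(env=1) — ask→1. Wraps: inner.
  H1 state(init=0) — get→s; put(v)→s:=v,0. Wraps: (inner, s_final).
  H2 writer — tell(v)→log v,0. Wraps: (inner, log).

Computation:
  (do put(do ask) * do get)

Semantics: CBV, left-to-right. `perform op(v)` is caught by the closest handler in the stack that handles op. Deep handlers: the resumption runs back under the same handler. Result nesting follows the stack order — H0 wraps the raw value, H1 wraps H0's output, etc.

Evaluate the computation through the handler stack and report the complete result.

Working:
ask @ H0 ⇒ 1
put(1) @ H1 ⇒ s:=1
get @ H1 ⇒ 1
H0 returns 0
H1 returns (0, 1)
H2 returns ((0, 1), ())
= ((0, 1), ())

Answer: ((0, 1), ())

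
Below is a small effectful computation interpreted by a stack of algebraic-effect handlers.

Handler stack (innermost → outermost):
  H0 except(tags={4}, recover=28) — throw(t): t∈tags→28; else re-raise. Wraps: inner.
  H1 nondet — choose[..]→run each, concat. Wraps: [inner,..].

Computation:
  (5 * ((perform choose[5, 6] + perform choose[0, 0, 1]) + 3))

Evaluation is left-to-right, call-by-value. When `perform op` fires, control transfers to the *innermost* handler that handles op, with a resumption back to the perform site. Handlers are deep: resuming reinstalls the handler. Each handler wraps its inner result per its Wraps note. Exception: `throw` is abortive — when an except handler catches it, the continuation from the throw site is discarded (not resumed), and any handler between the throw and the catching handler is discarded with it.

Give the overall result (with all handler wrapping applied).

Answer: [40, 40, 45, 45, 45, 50]

Step-by-step:
choose[5, 6] @ H1
  branch[0] choose=5:
    choose[0, 0, 1] @ H1
      branch[0] choose=0:
        H0 returns 40
        H1 returns [40]
      branch[1] choose=0:
        H0 returns 40
        H1 returns [40]
      branch[2] choose=1:
        H0 returns 45
        H1 returns [45]
  branch[1] choose=6:
    choose[0, 0, 1] @ H1
      branch[0] choose=0:
        H0 returns 45
        H1 returns [45]
      branch[1] choose=0:
        H0 returns 45
        H1 returns [45]
      branch[2] choose=1:
        H0 returns 50
        H1 returns [50]
= [40, 40, 45, 45, 45, 50]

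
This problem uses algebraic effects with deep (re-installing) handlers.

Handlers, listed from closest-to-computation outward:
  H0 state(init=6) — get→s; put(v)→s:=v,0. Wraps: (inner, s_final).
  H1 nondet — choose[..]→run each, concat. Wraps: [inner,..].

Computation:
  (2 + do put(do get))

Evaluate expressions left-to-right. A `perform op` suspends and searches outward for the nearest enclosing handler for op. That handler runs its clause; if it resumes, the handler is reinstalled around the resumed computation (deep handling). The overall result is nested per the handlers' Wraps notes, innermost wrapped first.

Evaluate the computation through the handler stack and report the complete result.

Evaluation trace:
get @ H0 ⇒ 6
put(6) @ H0 ⇒ s:=6
H0 returns (2, 6)
H1 returns [(2, 6)]
= [(2, 6)]

Answer: [(2, 6)]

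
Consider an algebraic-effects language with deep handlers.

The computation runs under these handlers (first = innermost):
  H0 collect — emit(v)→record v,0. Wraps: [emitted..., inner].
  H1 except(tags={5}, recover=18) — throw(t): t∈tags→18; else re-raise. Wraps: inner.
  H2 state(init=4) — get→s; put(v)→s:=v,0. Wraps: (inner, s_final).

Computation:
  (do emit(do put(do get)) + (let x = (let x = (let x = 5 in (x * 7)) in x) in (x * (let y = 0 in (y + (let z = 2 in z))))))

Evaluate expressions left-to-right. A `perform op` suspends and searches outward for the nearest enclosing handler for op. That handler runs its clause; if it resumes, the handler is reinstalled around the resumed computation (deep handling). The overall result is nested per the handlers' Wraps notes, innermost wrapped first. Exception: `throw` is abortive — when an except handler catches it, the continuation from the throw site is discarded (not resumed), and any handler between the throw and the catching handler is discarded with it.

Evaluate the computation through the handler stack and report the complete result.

Answer: ([0, 70], 4)

Step-by-step:
get @ H2 ⇒ 4
put(4) @ H2 ⇒ s:=4
emit(0) @ H0 ⇒ out+=0
H0 returns [0, 70]
H1 returns [0, 70]
H2 returns ([0, 70], 4)
= ([0, 70], 4)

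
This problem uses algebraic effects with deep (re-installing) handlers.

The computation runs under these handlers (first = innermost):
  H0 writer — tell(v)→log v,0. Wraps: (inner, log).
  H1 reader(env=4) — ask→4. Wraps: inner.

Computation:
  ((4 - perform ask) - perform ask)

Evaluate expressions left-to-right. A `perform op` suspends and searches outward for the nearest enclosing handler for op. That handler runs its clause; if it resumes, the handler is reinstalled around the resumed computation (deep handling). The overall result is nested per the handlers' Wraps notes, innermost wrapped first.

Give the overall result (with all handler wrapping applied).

Working:
ask @ H1 ⇒ 4
ask @ H1 ⇒ 4
H0 returns (-4, ())
H1 returns (-4, ())
= (-4, ())

Answer: (-4, ())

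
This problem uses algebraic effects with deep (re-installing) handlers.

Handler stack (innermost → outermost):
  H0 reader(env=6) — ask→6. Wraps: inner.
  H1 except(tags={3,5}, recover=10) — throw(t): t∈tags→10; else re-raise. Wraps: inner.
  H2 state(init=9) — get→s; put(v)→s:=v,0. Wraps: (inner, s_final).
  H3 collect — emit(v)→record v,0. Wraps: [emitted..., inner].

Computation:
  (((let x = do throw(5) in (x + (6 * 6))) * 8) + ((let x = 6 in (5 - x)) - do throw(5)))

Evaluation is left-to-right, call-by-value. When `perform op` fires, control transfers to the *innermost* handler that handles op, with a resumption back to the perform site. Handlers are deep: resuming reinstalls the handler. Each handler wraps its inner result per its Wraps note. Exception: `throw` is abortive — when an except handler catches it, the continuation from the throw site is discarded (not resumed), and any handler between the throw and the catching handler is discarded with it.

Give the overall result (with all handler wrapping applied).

Step-by-step:
throw(5) @ H1 caught ⇒ 10
H2 returns (10, 9)
H3 returns [(10, 9)]
= [(10, 9)]

Answer: [(10, 9)]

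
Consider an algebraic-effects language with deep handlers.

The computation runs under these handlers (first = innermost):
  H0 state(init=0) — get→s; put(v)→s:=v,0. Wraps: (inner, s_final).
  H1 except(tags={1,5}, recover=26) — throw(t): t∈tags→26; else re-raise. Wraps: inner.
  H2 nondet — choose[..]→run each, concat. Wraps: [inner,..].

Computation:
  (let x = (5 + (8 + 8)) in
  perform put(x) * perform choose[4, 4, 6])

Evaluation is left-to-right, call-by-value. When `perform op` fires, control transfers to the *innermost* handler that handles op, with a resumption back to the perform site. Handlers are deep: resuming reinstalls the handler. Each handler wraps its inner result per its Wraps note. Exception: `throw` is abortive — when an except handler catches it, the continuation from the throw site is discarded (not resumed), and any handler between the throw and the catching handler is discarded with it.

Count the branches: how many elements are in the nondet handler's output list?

Step-by-step:
put(21) @ H0 ⇒ s:=21
choose[4, 4, 6] @ H2
  branch[0] choose=4:
    H0 returns (0, 21)
    H1 returns (0, 21)
    H2 returns [(0, 21)]
  branch[1] choose=4:
    H0 returns (0, 21)
    H1 returns (0, 21)
    H2 returns [(0, 21)]
  branch[2] choose=6:
    H0 returns (0, 21)
    H1 returns (0, 21)
    H2 returns [(0, 21)]
= [(0, 21), (0, 21), (0, 21)]

Answer: 3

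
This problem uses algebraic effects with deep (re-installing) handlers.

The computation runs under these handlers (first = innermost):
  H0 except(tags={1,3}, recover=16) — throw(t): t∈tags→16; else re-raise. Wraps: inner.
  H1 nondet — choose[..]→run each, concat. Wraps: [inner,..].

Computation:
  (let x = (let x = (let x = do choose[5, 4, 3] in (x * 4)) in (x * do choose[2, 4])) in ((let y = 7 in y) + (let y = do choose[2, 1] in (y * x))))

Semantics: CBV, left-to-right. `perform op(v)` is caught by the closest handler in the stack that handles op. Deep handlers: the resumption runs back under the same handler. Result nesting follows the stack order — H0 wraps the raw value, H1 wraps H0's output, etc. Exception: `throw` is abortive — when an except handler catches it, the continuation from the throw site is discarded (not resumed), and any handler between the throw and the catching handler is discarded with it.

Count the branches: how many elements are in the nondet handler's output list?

Step-by-step:
choose[5, 4, 3] @ H1
  branch[0] choose=5:
    choose[2, 4] @ H1
      branch[0] choose=2:
        choose[2, 1] @ H1
          branch[0] choose=2:
            H0 returns 87
            H1 returns [87]
          branch[1] choose=1:
            H0 returns 47
            H1 returns [47]
      branch[1] choose=4:
        choose[2, 1] @ H1
          branch[0] choose=2:
            H0 returns 167
            H1 returns [167]
          branch[1] choose=1:
            H0 returns 87
            H1 returns [87]
  branch[1] choose=4:
    choose[2, 4] @ H1
      branch[0] choose=2:
        choose[2, 1] @ H1
          branch[0] choose=2:
            H0 returns 71
            H1 returns [71]
          branch[1] choose=1:
            H0 returns 39
            H1 returns [39]
      branch[1] choose=4:
        choose[2, 1] @ H1
          branch[0] choose=2:
            H0 returns 135
            H1 returns [135]
          branch[1] choose=1:
            H0 returns 71
            H1 returns [71]
  branch[2] choose=3:
    choose[2, 4] @ H1
      branch[0] choose=2:
        choose[2, 1] @ H1
          branch[0] choose=2:
            H0 returns 55
            H1 returns [55]
          branch[1] choose=1:
            H0 returns 31
            H1 returns [31]
      branch[1] choose=4:
        choose[2, 1] @ H1
          branch[0] choose=2:
            H0 returns 103
            H1 returns [103]
          branch[1] choose=1:
            H0 returns 55
            H1 returns [55]
= [87, 47, 167, 87, 71, 39, 135, 71, 55, 31, 103, 55]

Answer: 12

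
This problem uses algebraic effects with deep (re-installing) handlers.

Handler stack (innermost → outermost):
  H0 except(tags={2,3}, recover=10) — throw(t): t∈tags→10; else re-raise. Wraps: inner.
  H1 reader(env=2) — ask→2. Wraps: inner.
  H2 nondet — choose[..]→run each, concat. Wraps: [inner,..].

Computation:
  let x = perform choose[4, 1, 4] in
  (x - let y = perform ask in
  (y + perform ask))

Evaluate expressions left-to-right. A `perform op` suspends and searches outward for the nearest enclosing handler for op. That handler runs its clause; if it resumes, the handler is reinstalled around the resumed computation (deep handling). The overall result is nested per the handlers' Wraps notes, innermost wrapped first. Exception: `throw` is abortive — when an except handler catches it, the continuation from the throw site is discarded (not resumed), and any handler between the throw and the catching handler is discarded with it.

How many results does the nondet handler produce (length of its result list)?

Answer: 3

Working:
choose[4, 1, 4] @ H2
  branch[0] choose=4:
    ask @ H1 ⇒ 2
    ask @ H1 ⇒ 2
    H0 returns 0
    H1 returns 0
    H2 returns [0]
  branch[1] choose=1:
    ask @ H1 ⇒ 2
    ask @ H1 ⇒ 2
    H0 returns -3
    H1 returns -3
    H2 returns [-3]
  branch[2] choose=4:
    ask @ H1 ⇒ 2
    ask @ H1 ⇒ 2
    H0 returns 0
    H1 returns 0
    H2 returns [0]
= [0, -3, 0]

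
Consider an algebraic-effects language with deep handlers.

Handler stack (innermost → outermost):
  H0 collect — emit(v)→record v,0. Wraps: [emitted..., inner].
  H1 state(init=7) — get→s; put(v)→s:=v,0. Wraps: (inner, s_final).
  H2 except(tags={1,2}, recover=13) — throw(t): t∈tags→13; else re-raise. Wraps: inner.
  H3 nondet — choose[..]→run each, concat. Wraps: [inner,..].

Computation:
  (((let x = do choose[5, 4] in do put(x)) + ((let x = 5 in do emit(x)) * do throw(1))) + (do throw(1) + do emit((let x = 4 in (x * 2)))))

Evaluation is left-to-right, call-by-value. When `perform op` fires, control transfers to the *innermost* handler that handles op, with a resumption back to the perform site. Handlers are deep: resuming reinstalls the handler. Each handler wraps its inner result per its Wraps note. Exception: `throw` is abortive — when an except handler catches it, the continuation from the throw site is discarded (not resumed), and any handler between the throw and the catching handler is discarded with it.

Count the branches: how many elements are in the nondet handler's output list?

Answer: 2

Evaluation trace:
choose[5, 4] @ H3
  branch[0] choose=5:
    put(5) @ H1 ⇒ s:=5
    emit(5) @ H0 ⇒ out+=5
    throw(1) @ H2 caught ⇒ 13
    H3 returns [13]
  branch[1] choose=4:
    put(4) @ H1 ⇒ s:=4
    emit(5) @ H0 ⇒ out+=5
    throw(1) @ H2 caught ⇒ 13
    H3 returns [13]
= [13, 13]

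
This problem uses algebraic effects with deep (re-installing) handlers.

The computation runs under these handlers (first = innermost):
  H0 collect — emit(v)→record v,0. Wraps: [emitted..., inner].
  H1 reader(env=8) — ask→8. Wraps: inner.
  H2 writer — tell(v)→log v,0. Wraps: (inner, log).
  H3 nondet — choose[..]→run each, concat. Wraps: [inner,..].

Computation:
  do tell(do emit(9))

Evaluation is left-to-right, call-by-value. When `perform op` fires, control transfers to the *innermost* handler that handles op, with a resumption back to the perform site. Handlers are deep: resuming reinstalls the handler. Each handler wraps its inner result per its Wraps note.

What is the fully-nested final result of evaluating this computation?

Answer: [([9, 0], (0))]

Evaluation trace:
emit(9) @ H0 ⇒ out+=9
tell(0) @ H2 ⇒ log+=0
H0 returns [9, 0]
H1 returns [9, 0]
H2 returns ([9, 0], (0))
H3 returns [([9, 0], (0))]
= [([9, 0], (0))]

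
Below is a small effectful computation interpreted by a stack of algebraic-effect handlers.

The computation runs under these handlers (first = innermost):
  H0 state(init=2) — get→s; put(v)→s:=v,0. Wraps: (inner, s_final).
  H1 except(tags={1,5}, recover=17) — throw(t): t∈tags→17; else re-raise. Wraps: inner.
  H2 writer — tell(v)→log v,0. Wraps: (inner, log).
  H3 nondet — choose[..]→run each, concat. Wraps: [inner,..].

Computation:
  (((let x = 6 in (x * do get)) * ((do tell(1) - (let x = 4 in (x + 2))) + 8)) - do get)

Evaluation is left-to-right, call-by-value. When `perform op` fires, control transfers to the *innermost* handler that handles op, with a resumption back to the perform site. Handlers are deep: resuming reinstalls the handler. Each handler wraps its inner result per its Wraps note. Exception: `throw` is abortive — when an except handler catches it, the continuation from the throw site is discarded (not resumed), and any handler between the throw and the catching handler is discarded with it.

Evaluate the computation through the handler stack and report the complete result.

Answer: [((22, 2), (1))]

Evaluation trace:
get @ H0 ⇒ 2
tell(1) @ H2 ⇒ log+=1
get @ H0 ⇒ 2
H0 returns (22, 2)
H1 returns (22, 2)
H2 returns ((22, 2), (1))
H3 returns [((22, 2), (1))]
= [((22, 2), (1))]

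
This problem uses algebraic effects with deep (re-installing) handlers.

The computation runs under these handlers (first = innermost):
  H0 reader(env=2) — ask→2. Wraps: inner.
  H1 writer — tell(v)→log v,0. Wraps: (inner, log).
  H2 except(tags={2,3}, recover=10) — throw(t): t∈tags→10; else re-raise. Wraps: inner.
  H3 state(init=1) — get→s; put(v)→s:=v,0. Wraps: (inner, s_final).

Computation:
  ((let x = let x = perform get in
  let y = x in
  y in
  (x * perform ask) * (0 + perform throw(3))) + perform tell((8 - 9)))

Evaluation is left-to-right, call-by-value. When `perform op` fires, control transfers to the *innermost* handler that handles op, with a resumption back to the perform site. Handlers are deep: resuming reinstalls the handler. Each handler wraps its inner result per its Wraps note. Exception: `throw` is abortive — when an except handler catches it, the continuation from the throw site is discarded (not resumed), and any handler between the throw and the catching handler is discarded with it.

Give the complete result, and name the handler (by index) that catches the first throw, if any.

Answer: (10, 1) ; first throw caught by: H2

Evaluation trace:
get @ H3 ⇒ 1
ask @ H0 ⇒ 2
throw(3) @ H2 caught ⇒ 10
H3 returns (10, 1)
= (10, 1)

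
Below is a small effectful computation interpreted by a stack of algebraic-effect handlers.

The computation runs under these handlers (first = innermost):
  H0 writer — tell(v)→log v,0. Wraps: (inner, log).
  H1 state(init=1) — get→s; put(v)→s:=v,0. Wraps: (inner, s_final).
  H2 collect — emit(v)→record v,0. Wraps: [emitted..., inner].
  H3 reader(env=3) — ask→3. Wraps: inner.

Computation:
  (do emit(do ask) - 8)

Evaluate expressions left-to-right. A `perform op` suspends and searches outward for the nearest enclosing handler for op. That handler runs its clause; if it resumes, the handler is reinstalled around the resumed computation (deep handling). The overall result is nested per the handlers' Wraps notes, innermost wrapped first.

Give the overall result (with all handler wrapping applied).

Step-by-step:
ask @ H3 ⇒ 3
emit(3) @ H2 ⇒ out+=3
H0 returns (-8, ())
H1 returns ((-8, ()), 1)
H2 returns [3, ((-8, ()), 1)]
H3 returns [3, ((-8, ()), 1)]
= [3, ((-8, ()), 1)]

Answer: [3, ((-8, ()), 1)]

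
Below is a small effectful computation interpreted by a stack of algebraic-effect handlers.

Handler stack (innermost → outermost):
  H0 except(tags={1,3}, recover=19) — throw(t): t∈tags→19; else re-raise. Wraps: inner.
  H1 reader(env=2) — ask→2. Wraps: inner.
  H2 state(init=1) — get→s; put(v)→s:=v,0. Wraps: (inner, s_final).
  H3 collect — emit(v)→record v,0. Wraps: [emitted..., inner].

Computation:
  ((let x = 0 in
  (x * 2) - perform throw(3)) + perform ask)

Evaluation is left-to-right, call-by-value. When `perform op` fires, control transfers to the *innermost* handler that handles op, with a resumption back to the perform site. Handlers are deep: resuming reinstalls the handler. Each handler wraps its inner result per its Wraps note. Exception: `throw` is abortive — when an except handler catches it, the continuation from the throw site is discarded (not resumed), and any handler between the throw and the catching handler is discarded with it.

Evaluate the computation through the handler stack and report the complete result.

Answer: [(19, 1)]

Working:
throw(3) @ H0 caught ⇒ 19
H1 returns 19
H2 returns (19, 1)
H3 returns [(19, 1)]
= [(19, 1)]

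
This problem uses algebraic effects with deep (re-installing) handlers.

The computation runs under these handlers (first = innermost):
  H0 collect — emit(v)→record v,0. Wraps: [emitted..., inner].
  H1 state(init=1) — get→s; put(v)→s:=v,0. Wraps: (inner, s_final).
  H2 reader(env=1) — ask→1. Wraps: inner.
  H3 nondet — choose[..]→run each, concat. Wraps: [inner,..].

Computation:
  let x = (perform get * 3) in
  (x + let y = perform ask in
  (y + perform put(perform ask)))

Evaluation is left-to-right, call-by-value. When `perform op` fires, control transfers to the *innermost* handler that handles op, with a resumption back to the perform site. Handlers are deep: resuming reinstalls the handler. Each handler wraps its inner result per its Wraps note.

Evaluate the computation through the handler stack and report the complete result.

Evaluation trace:
get @ H1 ⇒ 1
ask @ H2 ⇒ 1
ask @ H2 ⇒ 1
put(1) @ H1 ⇒ s:=1
H0 returns [4]
H1 returns ([4], 1)
H2 returns ([4], 1)
H3 returns [([4], 1)]
= [([4], 1)]

Answer: [([4], 1)]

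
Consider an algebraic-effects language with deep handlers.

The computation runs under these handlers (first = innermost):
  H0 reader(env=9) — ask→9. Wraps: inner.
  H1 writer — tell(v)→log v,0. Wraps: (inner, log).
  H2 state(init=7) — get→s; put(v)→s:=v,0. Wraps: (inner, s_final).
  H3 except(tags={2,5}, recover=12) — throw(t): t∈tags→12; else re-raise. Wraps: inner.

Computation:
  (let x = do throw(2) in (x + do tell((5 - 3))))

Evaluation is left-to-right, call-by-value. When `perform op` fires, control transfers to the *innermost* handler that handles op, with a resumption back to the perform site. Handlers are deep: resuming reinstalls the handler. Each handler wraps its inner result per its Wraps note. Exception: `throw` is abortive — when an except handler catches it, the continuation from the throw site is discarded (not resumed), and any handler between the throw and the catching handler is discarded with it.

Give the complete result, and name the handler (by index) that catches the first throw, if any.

Answer: 12 ; first throw caught by: H3

Step-by-step:
throw(2) @ H3 caught ⇒ 12
= 12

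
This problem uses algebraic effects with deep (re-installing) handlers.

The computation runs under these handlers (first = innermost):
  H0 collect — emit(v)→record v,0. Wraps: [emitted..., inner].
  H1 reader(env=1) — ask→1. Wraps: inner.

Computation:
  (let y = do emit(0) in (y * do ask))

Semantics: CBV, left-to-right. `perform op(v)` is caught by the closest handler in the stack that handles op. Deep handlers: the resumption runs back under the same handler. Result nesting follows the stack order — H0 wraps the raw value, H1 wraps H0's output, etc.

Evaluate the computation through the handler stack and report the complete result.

Answer: [0, 0]

Working:
emit(0) @ H0 ⇒ out+=0
ask @ H1 ⇒ 1
H0 returns [0, 0]
H1 returns [0, 0]
= [0, 0]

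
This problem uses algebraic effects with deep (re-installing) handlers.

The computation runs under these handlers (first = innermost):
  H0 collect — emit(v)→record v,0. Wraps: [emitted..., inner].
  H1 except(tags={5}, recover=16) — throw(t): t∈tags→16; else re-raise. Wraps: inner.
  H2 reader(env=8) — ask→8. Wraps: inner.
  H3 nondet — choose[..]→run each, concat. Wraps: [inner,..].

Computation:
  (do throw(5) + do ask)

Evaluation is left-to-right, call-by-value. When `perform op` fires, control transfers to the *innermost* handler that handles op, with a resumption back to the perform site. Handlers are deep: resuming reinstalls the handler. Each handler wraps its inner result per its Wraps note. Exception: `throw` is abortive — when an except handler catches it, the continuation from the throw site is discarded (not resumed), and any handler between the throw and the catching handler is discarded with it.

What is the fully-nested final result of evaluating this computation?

Evaluation trace:
throw(5) @ H1 caught ⇒ 16
H2 returns 16
H3 returns [16]
= [16]

Answer: [16]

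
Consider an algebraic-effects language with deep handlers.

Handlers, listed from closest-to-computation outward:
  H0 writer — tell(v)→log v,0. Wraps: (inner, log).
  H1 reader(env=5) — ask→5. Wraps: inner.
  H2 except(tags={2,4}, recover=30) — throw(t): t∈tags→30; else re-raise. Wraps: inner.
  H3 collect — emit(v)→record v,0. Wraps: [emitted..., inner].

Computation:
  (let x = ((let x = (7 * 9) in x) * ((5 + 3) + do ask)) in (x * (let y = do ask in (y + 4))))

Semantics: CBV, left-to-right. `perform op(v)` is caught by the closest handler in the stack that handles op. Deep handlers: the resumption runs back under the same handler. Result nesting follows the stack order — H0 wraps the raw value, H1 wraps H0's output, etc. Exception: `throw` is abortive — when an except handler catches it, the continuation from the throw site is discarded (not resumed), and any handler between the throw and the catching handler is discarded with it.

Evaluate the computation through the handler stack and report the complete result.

Answer: [(7371, ())]

Working:
ask @ H1 ⇒ 5
ask @ H1 ⇒ 5
H0 returns (7371, ())
H1 returns (7371, ())
H2 returns (7371, ())
H3 returns [(7371, ())]
= [(7371, ())]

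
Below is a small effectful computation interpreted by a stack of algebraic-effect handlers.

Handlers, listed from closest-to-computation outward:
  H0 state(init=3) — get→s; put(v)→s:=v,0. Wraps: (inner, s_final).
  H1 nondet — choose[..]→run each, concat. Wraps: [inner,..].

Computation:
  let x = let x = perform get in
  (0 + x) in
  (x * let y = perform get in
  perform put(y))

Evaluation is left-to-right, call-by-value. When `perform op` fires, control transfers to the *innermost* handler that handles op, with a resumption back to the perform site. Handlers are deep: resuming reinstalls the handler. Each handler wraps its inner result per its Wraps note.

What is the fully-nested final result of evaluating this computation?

Working:
get @ H0 ⇒ 3
get @ H0 ⇒ 3
put(3) @ H0 ⇒ s:=3
H0 returns (0, 3)
H1 returns [(0, 3)]
= [(0, 3)]

Answer: [(0, 3)]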